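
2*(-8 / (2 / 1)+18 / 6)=-2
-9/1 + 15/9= -22/3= -7.33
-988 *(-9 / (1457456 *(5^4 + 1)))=171 / 17545528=0.00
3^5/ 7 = 34.71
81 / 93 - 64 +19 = -1368 / 31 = -44.13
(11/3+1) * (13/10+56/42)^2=43687/1350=32.36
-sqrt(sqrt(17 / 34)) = -2^(3 / 4) / 2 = -0.84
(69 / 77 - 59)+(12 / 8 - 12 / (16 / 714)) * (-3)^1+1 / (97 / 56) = 11535672 / 7469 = 1544.47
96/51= 32/17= 1.88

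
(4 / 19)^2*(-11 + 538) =8432 / 361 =23.36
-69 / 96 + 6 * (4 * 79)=60649 / 32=1895.28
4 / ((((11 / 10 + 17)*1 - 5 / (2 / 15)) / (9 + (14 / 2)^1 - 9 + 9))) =-320 / 97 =-3.30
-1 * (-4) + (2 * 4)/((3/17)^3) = 39412/27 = 1459.70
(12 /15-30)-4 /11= -1626 /55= -29.56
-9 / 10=-0.90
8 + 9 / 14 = 121 / 14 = 8.64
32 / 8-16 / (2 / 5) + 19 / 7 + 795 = 5332 / 7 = 761.71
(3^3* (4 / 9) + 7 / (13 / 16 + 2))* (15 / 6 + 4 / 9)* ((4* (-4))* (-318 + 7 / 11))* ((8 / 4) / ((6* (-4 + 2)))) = -36104.75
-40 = -40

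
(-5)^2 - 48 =-23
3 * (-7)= -21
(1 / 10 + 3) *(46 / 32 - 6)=-2263 / 160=-14.14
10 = 10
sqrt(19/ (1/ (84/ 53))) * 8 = 16 * sqrt(21147)/ 53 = 43.90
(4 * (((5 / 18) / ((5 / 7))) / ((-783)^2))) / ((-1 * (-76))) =7 / 209676438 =0.00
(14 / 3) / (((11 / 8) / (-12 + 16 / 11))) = -35.79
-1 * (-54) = 54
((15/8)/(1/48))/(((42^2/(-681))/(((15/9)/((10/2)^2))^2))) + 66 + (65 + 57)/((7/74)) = 1992673/1470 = 1355.56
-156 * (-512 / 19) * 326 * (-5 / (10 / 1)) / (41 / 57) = -39057408 / 41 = -952619.71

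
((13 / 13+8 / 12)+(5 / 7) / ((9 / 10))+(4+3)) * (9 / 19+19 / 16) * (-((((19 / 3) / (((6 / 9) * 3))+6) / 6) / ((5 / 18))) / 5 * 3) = -165539 / 3192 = -51.86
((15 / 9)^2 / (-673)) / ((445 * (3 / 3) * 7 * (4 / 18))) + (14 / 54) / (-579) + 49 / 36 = 35674197385 / 26218354428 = 1.36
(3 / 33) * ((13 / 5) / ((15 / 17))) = 221 / 825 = 0.27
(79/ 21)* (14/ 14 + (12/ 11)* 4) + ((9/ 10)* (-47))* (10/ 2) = -88391/ 462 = -191.32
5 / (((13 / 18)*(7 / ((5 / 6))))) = 0.82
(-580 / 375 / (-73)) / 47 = 116 / 257325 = 0.00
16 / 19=0.84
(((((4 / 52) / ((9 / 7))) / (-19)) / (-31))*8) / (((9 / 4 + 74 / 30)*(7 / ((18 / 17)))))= 0.00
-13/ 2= -6.50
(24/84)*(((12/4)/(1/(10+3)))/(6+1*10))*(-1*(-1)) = 39/56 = 0.70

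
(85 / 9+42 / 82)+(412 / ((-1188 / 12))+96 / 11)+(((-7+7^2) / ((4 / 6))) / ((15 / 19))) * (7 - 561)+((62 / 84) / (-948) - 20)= -1323272814907 / 29928360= -44214.68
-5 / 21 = -0.24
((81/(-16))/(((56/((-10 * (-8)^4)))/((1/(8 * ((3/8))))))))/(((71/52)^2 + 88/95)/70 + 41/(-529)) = -11740854528000/358033537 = -32792.61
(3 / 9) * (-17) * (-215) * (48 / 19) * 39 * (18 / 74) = 20526480 / 703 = 29198.41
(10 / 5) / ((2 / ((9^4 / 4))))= 6561 / 4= 1640.25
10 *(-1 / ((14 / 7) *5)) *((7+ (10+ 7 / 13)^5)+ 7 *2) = -48269521610 / 371293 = -130003.86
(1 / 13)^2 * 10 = 10 / 169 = 0.06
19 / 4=4.75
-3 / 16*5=-15 / 16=-0.94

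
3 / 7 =0.43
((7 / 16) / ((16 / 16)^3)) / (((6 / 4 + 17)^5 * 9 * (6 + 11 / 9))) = 14 / 4507357205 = 0.00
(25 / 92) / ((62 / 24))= 75 / 713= 0.11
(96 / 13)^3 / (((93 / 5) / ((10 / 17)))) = 14745600 / 1157819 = 12.74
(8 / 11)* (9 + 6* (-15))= -648 / 11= -58.91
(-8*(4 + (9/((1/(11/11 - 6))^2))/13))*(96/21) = -70912/91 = -779.25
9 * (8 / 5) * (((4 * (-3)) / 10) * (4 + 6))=-864 / 5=-172.80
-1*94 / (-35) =94 / 35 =2.69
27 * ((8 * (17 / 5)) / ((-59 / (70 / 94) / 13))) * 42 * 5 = -70171920 / 2773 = -25305.42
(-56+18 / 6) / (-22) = 2.41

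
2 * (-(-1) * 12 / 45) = 8 / 15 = 0.53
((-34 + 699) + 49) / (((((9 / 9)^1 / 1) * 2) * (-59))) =-357 / 59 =-6.05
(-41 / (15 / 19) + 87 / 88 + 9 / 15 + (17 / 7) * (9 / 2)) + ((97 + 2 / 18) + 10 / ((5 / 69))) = 1084933 / 5544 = 195.69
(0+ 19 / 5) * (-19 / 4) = -361 / 20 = -18.05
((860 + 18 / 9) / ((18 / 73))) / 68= 31463 / 612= 51.41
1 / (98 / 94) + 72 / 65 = 6583 / 3185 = 2.07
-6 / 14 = -3 / 7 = -0.43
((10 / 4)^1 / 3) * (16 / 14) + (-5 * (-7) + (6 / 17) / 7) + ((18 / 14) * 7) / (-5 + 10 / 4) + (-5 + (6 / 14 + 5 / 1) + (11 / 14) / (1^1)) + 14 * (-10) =-379787 / 3570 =-106.38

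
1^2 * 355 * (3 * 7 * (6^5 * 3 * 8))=1391281920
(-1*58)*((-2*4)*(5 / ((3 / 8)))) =18560 / 3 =6186.67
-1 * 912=-912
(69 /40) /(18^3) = 23 /77760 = 0.00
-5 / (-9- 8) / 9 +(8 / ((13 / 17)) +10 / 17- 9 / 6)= 38119 / 3978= 9.58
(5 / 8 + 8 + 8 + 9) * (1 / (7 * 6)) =205 / 336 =0.61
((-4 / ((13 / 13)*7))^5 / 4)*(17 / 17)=-256 / 16807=-0.02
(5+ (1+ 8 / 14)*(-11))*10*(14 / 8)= -215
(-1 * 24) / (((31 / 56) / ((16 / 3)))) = -7168 / 31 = -231.23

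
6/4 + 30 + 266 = 595/2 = 297.50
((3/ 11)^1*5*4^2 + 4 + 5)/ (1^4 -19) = -1.71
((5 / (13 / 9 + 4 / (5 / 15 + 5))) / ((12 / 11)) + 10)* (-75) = -71625 / 79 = -906.65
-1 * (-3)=3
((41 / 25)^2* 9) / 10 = 15129 / 6250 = 2.42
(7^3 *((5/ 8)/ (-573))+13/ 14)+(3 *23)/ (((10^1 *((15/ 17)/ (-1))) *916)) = 50142587/ 91851900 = 0.55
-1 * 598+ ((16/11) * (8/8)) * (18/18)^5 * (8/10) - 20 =-33926/55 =-616.84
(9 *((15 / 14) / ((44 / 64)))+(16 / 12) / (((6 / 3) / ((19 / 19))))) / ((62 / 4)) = 6788 / 7161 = 0.95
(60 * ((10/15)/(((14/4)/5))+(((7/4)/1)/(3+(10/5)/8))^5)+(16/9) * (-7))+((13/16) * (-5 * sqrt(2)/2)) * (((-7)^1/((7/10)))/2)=325 * sqrt(2)/32+1109091548/23391459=61.78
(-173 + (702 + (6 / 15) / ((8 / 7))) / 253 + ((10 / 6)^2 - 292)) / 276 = -1902107 / 1142640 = -1.66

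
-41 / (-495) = 41 / 495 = 0.08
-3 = -3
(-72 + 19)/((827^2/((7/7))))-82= -56082231/683929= -82.00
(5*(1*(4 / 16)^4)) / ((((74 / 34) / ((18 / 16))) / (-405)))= -309825 / 75776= -4.09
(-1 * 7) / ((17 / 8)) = -56 / 17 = -3.29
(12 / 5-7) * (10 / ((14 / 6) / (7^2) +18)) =-966 / 379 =-2.55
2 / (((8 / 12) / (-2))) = -6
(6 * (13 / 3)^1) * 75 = 1950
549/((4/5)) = 2745/4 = 686.25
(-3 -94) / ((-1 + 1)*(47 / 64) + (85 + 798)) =-97 / 883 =-0.11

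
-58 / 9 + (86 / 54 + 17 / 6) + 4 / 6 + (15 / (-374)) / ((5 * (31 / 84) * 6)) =-424315 / 313038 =-1.36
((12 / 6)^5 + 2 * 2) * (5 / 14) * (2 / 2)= 90 / 7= 12.86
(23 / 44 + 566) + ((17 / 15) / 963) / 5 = 566.52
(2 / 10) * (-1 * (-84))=84 / 5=16.80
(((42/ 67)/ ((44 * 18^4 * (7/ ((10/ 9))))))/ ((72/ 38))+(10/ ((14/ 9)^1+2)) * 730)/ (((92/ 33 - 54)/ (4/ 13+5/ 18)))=-470053421044643/ 20026261442304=-23.47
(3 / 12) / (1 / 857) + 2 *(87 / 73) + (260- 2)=138593 / 292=474.63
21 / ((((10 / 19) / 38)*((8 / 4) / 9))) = 68229 / 10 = 6822.90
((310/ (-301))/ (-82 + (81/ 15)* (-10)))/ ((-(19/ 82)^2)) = -260555/ 1847237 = -0.14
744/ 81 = 248/ 27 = 9.19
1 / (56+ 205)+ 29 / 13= 7582 / 3393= 2.23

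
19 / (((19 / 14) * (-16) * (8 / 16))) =-7 / 4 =-1.75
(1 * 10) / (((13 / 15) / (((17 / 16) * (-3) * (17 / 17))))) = -3825 / 104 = -36.78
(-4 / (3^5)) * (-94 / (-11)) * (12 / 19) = -1504 / 16929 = -0.09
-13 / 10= -1.30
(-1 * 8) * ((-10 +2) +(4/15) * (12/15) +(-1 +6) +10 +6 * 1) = -7928/75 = -105.71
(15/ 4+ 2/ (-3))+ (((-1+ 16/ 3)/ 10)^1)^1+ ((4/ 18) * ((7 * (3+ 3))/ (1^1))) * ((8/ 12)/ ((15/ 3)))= 857/ 180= 4.76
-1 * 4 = -4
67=67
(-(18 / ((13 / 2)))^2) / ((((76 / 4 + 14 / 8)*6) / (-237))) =204768 / 14027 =14.60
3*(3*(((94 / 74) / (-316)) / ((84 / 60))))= -0.03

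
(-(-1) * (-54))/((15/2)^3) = -16/125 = -0.13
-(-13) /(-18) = -13 /18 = -0.72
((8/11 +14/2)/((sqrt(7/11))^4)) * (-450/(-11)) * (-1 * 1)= -780.61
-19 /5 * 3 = -57 /5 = -11.40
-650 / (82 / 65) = -21125 / 41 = -515.24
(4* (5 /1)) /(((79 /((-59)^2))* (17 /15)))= 1044300 /1343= 777.59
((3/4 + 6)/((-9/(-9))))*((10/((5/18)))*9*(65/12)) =47385/4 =11846.25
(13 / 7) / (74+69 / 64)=832 / 33635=0.02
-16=-16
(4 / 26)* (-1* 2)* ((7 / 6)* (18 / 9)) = -28 / 39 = -0.72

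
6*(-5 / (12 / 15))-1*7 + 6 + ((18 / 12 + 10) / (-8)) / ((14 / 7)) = -1255 / 32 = -39.22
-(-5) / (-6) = -5 / 6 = -0.83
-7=-7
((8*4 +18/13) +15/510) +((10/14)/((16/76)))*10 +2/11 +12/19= 22036401/323323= 68.16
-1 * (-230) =230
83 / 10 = 8.30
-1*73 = -73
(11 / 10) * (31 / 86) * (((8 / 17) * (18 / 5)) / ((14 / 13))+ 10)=1174063 / 255850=4.59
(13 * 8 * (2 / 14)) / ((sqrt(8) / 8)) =42.02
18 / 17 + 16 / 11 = 470 / 187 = 2.51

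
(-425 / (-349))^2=180625 / 121801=1.48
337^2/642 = 113569/642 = 176.90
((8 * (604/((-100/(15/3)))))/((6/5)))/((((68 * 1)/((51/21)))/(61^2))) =-561871/21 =-26755.76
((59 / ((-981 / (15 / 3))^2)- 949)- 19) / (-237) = 931563973 / 228079557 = 4.08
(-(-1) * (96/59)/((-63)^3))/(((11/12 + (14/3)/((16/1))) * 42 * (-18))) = 64/8984438757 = 0.00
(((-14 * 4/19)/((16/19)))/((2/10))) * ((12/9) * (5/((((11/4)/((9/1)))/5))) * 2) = -42000/11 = -3818.18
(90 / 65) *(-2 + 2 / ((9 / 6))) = -12 / 13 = -0.92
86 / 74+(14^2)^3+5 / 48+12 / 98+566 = 655299717305 / 87024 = 7530103.39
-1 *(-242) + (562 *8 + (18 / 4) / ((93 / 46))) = 146947 / 31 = 4740.23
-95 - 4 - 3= -102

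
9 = 9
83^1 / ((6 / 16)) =664 / 3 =221.33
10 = 10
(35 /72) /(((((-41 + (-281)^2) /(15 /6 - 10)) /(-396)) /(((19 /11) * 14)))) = 13965 /31568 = 0.44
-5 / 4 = -1.25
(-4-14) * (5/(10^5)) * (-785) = 1413/2000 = 0.71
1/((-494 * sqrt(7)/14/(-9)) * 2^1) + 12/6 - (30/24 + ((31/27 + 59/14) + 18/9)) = -4999/756 + 9 * sqrt(7)/494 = -6.56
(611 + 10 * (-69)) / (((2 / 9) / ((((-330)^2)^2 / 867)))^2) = -24998913189233775000000 / 83521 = -299312905607377485.90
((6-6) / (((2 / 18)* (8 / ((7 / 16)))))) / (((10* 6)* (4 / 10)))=0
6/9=2/3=0.67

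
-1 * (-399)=399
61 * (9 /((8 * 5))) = 13.72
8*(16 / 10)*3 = 192 / 5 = 38.40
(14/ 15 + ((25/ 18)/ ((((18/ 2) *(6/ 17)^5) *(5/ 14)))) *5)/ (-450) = -1245314203/ 1417176000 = -0.88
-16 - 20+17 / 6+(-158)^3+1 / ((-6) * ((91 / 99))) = -1076806280 / 273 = -3944345.35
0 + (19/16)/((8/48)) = 57/8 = 7.12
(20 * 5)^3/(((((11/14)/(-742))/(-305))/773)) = 2449126820000000/11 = 222647892727272.73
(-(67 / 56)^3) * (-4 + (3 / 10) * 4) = 300763 / 62720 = 4.80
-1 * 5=-5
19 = 19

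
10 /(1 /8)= 80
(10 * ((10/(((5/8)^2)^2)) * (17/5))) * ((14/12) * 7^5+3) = 16386777088/375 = 43698072.23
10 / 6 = 5 / 3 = 1.67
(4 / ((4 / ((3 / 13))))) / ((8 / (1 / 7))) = 3 / 728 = 0.00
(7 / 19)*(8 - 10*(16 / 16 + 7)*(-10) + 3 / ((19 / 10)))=107674 / 361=298.27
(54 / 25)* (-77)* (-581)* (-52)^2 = 6532317792 / 25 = 261292711.68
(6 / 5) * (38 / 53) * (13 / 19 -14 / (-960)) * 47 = 299531 / 10600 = 28.26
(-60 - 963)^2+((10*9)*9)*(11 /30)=1046826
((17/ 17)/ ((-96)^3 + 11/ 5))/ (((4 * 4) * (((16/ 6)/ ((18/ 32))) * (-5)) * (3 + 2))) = 27/ 45298370560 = 0.00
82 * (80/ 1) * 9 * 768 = 45342720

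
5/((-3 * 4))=-0.42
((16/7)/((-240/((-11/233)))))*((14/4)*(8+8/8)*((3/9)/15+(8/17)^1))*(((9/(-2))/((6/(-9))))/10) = 0.00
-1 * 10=-10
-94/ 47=-2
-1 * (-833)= 833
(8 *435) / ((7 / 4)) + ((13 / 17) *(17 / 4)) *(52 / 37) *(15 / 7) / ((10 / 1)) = 1030587 / 518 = 1989.55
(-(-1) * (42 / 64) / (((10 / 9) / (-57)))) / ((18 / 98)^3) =-15647317 / 2880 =-5433.10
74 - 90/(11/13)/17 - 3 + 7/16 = 195021/2992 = 65.18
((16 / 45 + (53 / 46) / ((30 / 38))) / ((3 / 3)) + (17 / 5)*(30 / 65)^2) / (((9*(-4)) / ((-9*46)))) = 888301 / 30420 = 29.20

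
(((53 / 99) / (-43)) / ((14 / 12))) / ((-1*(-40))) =-53 / 198660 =-0.00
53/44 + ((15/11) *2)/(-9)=119/132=0.90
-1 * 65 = -65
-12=-12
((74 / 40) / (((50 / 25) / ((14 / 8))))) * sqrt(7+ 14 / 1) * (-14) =-1813 * sqrt(21) / 80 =-103.85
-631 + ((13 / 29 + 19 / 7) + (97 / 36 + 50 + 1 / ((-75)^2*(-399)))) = -149737040741 / 260347500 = -575.14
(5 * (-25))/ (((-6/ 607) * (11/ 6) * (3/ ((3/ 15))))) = 15175/ 33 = 459.85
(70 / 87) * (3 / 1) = 2.41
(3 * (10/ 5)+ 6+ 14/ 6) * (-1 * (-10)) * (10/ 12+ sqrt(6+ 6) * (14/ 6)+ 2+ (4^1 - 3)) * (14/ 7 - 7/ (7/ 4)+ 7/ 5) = -1204 * sqrt(3)/ 3 - 989/ 3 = -1024.80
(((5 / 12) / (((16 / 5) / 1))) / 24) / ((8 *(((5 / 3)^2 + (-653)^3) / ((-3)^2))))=-225 / 10264599216128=-0.00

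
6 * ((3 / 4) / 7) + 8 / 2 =65 / 14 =4.64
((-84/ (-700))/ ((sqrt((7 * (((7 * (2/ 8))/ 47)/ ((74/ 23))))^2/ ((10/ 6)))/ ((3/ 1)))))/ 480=0.01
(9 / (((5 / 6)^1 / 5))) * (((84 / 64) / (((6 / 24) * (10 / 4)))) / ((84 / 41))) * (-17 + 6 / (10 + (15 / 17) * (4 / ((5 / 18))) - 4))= -244647 / 265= -923.20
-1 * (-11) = 11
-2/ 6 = -1/ 3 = -0.33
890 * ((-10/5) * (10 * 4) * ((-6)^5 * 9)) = 4982860800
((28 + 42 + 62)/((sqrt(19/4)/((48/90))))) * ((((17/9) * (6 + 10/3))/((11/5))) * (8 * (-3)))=-243712 * sqrt(19)/171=-6212.37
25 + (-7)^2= 74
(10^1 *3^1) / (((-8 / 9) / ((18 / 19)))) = -1215 / 38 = -31.97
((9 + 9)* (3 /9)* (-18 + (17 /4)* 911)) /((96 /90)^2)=10405125 /512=20322.51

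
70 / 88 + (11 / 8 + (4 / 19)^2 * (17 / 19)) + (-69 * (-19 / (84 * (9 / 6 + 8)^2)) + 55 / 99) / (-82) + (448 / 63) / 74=14724788823 / 6409543448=2.30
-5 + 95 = 90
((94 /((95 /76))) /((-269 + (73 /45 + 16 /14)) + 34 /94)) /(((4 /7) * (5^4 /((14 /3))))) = -9092244 /2460158125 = -0.00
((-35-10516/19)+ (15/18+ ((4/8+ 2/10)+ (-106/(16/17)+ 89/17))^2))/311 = 284523052657/8196964800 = 34.71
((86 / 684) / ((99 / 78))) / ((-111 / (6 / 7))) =-1118 / 1461537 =-0.00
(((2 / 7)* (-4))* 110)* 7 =-880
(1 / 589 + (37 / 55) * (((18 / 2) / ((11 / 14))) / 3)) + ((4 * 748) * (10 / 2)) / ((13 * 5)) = 1078091083 / 4632485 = 232.72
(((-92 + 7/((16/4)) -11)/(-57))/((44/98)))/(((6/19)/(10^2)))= 55125/44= 1252.84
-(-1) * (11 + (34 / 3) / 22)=380 / 33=11.52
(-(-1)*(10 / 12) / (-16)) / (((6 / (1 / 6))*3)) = -5 / 10368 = -0.00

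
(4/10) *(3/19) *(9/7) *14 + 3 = 393/95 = 4.14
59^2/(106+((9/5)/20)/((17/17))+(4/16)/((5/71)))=87025/2741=31.75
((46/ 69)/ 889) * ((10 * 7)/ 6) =10/ 1143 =0.01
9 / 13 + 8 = 113 / 13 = 8.69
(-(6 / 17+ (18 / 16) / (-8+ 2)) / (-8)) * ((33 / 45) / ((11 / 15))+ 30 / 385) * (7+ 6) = 48555 / 167552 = 0.29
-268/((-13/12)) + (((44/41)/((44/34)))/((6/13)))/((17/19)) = 249.39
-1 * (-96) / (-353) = -96 / 353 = -0.27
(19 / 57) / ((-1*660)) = -1 / 1980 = -0.00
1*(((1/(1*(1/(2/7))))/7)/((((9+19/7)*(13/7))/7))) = 0.01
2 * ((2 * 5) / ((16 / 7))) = 35 / 4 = 8.75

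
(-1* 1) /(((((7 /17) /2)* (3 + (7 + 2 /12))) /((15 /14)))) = -1530 /2989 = -0.51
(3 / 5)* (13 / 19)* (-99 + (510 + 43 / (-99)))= 528398 / 3135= 168.55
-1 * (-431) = 431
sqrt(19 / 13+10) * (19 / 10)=19 * sqrt(1937) / 130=6.43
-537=-537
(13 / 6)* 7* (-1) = -91 / 6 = -15.17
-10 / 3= -3.33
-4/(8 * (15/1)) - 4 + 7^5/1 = 504089/30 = 16802.97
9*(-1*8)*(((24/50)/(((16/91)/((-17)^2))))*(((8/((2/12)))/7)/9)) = -1082016/25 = -43280.64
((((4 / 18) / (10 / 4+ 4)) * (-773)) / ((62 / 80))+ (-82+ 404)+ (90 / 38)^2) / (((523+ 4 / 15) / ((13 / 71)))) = 1921529645 / 18709527867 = 0.10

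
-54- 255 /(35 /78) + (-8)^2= -3908 /7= -558.29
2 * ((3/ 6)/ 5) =1/ 5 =0.20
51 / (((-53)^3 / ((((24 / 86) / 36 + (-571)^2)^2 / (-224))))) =1074025924291775 / 6606565752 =162569.47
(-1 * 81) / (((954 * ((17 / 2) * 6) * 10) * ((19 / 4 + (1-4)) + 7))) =-3 / 157675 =-0.00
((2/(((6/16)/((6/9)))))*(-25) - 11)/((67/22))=-19778/603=-32.80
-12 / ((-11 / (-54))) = -648 / 11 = -58.91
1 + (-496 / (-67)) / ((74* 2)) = 2603 / 2479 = 1.05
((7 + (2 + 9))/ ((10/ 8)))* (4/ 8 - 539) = -38772/ 5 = -7754.40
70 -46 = 24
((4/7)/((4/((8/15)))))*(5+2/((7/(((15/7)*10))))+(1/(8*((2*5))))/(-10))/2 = 145317/343000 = 0.42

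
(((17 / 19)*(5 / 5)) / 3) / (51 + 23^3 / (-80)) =-1360 / 460959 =-0.00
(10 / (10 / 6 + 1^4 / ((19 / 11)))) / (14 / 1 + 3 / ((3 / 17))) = 285 / 1984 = 0.14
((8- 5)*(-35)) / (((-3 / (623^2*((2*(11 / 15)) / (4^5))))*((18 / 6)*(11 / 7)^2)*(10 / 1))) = 133128247 / 506880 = 262.64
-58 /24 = -29 /12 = -2.42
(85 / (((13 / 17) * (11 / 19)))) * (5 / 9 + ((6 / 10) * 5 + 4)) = 1866940 / 1287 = 1450.61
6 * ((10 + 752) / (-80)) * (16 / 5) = -4572 / 25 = -182.88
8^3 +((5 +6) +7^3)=866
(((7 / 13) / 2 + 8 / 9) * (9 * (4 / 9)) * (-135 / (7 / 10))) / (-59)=15.14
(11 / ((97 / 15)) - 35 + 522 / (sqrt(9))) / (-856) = -1706 / 10379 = -0.16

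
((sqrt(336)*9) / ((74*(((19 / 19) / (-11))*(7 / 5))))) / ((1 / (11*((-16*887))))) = 154550880*sqrt(21) / 259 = 2734521.65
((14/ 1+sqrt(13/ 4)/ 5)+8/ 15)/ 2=sqrt(13)/ 20+109/ 15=7.45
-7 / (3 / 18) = -42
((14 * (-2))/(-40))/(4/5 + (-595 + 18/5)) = -7/5906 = -0.00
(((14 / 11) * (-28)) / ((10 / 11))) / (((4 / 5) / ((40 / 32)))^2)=-6125 / 64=-95.70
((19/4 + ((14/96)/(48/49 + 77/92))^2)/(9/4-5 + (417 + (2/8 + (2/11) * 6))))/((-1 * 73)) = -505241940335/3222595664965368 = -0.00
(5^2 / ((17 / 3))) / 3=25 / 17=1.47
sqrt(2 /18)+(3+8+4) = 46 /3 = 15.33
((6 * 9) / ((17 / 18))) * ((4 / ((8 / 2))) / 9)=108 / 17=6.35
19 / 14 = 1.36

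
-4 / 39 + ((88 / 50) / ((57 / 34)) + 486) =9020698 / 18525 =486.95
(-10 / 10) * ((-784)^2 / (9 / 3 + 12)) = -614656 / 15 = -40977.07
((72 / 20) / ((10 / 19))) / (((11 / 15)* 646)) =27 / 1870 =0.01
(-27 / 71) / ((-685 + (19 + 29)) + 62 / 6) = 81 / 133480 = 0.00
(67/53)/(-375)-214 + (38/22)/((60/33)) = -16937743/79500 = -213.05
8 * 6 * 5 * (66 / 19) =15840 / 19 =833.68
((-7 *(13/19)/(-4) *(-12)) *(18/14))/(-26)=27/38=0.71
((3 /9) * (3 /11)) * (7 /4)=7 /44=0.16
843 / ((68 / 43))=533.07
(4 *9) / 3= 12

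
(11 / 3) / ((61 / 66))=3.97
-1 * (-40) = 40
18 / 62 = 9 / 31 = 0.29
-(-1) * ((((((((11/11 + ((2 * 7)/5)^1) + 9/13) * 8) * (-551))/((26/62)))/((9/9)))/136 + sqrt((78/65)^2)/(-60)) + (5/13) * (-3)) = -50045143/143650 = -348.38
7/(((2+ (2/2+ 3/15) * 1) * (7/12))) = 15/4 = 3.75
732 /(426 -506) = -183 /20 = -9.15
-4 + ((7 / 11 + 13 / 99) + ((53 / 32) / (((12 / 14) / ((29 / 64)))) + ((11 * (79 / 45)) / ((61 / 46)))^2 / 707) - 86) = -21135846857804419 / 240025147084800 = -88.06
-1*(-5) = 5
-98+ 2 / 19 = -1860 / 19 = -97.89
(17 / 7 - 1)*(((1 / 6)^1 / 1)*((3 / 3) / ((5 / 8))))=8 / 21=0.38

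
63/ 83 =0.76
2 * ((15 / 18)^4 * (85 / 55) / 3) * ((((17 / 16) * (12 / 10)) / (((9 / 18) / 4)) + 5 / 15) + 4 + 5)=622625 / 64152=9.71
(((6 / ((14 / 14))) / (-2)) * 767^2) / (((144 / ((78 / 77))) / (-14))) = 7647757 / 44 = 173812.66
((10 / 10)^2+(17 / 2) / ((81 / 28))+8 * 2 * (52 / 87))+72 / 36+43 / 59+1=2387965 / 138591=17.23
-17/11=-1.55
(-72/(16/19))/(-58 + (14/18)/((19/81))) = 3249/2078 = 1.56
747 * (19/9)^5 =205516217/6561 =31323.92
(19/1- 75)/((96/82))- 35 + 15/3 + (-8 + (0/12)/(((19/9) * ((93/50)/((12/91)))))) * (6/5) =-2623/30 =-87.43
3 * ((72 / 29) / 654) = 0.01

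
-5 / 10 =-1 / 2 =-0.50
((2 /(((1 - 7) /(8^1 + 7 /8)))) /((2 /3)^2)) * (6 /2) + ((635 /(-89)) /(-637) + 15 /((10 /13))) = -830075 /1814176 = -0.46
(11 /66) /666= 1 /3996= 0.00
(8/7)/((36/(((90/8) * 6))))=15/7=2.14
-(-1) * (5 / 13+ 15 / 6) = 75 / 26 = 2.88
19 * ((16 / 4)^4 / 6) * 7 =17024 / 3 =5674.67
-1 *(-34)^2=-1156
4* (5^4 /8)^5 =11641532182.69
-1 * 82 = -82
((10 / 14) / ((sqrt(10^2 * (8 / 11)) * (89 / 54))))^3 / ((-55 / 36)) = -177147 * sqrt(22) / 9672174680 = -0.00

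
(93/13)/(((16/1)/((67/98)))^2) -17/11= -538763657/351583232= -1.53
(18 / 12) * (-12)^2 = 216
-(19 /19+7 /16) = -23 /16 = -1.44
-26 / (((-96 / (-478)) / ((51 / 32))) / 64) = -52819 / 4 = -13204.75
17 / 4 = 4.25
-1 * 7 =-7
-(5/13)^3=-0.06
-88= -88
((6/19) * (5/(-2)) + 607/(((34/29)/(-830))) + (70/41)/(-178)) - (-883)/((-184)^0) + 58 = -505371794888/1178627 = -428780.09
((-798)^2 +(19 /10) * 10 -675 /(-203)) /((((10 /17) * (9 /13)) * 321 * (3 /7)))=14284969712 /1256715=11366.91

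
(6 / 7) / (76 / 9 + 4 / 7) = 27 / 284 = 0.10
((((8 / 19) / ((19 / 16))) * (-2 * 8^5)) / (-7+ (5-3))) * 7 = 58720256 / 1805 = 32532.00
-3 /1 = -3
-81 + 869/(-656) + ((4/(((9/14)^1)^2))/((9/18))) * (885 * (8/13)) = 10460.35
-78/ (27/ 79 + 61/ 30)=-32.84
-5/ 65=-0.08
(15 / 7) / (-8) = -15 / 56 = -0.27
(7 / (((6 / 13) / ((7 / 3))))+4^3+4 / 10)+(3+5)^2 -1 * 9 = 13931 / 90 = 154.79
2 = 2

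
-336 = -336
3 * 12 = 36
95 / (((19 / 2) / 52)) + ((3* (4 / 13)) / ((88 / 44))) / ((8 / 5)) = 27055 / 52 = 520.29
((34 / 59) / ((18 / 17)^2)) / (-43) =-4913 / 410994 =-0.01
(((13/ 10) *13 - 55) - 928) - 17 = -9831/ 10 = -983.10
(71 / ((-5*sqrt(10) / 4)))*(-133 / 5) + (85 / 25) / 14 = 17 / 70 + 18886*sqrt(10) / 125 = 478.03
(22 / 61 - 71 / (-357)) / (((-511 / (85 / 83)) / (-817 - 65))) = 365550 / 369599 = 0.99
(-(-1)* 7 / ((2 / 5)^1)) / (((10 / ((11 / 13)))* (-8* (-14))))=11 / 832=0.01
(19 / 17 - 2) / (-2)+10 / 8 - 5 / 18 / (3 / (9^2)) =-5.81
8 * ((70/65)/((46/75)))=4200/299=14.05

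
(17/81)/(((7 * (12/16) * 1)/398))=27064/1701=15.91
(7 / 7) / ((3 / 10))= 10 / 3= 3.33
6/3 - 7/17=27/17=1.59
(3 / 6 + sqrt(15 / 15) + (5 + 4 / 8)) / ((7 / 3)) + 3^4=84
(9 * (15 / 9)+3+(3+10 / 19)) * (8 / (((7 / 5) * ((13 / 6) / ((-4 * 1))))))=-392640 / 1729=-227.09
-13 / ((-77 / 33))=39 / 7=5.57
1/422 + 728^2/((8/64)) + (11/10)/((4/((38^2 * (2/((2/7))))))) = 4475997546/1055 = 4242651.70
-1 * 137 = -137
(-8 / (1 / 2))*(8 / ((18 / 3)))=-64 / 3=-21.33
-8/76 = -2/19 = -0.11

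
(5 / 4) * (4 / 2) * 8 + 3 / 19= 383 / 19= 20.16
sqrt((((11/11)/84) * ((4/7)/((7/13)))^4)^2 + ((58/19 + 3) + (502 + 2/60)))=sqrt(268813963814543417028970)/23001555990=22.54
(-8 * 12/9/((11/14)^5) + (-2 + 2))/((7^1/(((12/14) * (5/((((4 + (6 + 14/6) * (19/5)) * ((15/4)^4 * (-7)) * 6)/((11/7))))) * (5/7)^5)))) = 0.00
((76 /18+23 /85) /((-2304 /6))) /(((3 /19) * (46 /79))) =-5158937 /40538880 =-0.13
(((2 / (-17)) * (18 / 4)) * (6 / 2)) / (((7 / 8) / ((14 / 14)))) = -216 / 119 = -1.82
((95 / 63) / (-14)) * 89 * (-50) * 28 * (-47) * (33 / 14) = -1486814.63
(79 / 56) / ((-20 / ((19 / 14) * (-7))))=1501 / 2240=0.67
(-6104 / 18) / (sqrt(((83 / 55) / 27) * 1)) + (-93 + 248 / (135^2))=-3052 * sqrt(13695) / 249 -1694677 / 18225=-1527.37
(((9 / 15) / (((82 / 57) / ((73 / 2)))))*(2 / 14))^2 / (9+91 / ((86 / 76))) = 6700487427 / 126683522000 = 0.05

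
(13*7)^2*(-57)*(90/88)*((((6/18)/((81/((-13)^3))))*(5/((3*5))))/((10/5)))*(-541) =-935047583015/2376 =-393538545.04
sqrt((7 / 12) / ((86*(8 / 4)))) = sqrt(903) / 516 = 0.06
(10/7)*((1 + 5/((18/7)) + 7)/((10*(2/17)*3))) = 4.03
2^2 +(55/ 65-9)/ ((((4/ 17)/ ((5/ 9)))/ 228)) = -171034/ 39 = -4385.49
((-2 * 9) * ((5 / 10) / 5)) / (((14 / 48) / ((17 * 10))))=-7344 / 7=-1049.14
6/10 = 3/5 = 0.60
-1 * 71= -71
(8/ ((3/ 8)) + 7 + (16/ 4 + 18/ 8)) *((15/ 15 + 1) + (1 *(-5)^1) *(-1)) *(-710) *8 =-4125100/ 3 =-1375033.33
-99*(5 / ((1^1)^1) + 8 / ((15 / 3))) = -3267 / 5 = -653.40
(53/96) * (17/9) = 1.04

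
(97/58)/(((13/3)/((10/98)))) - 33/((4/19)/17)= -196900797/73892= -2664.71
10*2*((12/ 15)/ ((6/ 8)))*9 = 192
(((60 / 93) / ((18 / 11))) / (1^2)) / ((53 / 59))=0.44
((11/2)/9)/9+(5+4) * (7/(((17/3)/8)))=245131/2754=89.01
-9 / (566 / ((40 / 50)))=-18 / 1415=-0.01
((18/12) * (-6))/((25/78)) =-28.08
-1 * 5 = -5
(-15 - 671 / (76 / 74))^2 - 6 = 644998945 / 1444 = 446675.17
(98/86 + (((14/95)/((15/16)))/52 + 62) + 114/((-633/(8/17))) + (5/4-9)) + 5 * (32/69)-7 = 50.63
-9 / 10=-0.90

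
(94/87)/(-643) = -94/55941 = -0.00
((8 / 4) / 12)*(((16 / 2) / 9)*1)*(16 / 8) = 0.30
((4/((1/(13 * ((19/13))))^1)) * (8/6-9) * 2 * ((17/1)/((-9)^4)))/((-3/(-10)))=-594320/59049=-10.06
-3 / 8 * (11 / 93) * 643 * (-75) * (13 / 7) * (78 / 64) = 268950825 / 55552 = 4841.42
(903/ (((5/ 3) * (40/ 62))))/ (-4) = -83979/ 400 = -209.95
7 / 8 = 0.88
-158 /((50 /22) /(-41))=71258 /25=2850.32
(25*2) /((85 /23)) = 13.53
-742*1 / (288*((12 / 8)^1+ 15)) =-371 / 2376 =-0.16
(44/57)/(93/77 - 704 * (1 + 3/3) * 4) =-3388/24713547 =-0.00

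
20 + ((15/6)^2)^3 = 16905/64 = 264.14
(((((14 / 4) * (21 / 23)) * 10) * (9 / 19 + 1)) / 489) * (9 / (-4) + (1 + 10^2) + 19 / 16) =2742285 / 284924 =9.62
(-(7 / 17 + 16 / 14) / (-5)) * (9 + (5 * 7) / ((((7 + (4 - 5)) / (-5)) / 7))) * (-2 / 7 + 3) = -823213 / 4998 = -164.71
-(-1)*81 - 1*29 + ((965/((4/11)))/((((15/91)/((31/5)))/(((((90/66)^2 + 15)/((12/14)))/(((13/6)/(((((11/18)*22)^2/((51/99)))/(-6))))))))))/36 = -4292106415/2916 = -1471915.78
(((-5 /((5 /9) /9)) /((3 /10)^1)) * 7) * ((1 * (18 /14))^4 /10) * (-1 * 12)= 2125764 /343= 6197.56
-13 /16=-0.81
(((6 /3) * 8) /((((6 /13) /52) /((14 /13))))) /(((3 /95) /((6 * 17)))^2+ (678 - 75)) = 60761209600 /18873116103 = 3.22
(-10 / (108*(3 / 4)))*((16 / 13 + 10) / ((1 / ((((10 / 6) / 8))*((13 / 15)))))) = -365 / 1458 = -0.25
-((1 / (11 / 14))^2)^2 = -38416 / 14641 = -2.62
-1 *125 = -125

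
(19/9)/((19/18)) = 2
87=87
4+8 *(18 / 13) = 196 / 13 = 15.08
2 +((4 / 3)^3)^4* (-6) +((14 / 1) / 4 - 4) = -187.92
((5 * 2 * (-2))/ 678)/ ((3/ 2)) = -20/ 1017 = -0.02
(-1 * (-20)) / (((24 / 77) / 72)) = 4620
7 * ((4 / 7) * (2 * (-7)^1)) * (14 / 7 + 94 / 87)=-15008 / 87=-172.51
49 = 49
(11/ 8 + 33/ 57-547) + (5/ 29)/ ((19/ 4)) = -2402403/ 4408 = -545.01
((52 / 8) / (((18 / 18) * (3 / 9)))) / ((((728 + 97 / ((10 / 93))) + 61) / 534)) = 6.16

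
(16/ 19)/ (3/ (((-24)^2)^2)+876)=1769472/ 1840693267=0.00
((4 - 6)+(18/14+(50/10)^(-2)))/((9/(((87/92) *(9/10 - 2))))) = 18821/241500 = 0.08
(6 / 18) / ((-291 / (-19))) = 19 / 873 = 0.02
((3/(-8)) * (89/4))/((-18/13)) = 1157/192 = 6.03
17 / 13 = 1.31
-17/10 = -1.70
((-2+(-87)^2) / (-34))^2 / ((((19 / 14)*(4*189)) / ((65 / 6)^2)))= 241921341025 / 42698016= 5665.87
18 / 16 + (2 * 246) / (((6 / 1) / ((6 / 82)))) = 57 / 8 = 7.12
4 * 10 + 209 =249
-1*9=-9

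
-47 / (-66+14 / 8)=188 / 257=0.73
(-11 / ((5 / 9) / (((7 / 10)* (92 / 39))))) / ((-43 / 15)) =31878 / 2795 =11.41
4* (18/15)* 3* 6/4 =21.60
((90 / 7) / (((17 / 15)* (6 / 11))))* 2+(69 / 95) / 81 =12699487 / 305235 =41.61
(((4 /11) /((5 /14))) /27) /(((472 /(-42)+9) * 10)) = -196 /116325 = -0.00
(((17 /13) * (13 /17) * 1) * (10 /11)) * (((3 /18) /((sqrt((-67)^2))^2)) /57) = 5 /8443809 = 0.00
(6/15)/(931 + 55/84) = 168/391295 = 0.00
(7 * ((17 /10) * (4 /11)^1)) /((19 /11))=238 /95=2.51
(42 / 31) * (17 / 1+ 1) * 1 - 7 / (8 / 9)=4095 / 248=16.51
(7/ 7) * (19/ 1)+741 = 760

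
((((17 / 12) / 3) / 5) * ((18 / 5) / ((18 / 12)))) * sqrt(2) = 17 * sqrt(2) / 75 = 0.32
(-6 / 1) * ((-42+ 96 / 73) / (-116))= -4455 / 2117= -2.10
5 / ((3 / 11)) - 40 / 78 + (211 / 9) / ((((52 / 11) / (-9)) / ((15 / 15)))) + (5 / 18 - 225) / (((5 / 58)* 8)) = -330091 / 936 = -352.66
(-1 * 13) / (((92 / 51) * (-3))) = 221 / 92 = 2.40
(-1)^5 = -1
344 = 344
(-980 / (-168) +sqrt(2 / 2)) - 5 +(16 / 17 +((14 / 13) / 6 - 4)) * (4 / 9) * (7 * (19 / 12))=-442157 / 35802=-12.35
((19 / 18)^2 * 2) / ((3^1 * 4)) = 0.19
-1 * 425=-425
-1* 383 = -383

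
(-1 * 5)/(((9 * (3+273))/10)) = -25/1242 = -0.02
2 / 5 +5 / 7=39 / 35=1.11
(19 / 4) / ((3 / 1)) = 19 / 12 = 1.58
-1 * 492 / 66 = -82 / 11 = -7.45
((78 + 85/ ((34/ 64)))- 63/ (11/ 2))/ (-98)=-2.31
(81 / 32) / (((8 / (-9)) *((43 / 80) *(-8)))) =3645 / 5504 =0.66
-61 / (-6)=61 / 6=10.17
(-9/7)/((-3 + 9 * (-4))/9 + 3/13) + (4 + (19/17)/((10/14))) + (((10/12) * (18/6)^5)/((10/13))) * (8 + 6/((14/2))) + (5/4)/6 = 19075871/8160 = 2337.73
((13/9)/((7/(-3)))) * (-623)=1157/3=385.67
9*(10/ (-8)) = -45/ 4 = -11.25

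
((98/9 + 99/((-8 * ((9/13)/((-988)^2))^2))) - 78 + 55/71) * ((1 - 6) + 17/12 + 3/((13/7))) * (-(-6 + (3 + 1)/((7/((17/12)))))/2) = 526066205086393390051/4186728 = 125650915246080.80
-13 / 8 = -1.62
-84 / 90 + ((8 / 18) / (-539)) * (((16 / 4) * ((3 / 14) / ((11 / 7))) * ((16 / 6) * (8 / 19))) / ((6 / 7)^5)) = -23491034 / 25139565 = -0.93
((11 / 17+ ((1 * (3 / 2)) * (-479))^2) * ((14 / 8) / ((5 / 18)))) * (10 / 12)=737194857 / 272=2710275.21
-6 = -6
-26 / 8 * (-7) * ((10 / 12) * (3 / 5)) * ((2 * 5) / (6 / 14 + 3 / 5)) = 15925 / 144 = 110.59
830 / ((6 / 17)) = 7055 / 3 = 2351.67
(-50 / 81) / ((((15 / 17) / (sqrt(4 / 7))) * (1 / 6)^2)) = -19.04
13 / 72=0.18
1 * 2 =2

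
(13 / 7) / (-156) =-1 / 84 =-0.01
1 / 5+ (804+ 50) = 4271 / 5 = 854.20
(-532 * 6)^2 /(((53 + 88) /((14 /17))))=47548032 /799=59509.43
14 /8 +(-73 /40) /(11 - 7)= 207 /160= 1.29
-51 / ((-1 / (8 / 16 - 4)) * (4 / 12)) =-1071 / 2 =-535.50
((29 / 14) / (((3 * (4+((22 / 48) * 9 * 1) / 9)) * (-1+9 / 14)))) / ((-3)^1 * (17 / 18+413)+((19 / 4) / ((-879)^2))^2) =2215967914438272 / 6345890558768892425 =0.00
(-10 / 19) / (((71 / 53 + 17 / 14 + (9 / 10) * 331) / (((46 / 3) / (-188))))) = 213325 / 1493119218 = 0.00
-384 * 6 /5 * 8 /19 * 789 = -14542848 /95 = -153082.61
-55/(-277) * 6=330/277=1.19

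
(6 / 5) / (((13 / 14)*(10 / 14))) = 588 / 325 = 1.81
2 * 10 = 20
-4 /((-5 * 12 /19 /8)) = 152 /15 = 10.13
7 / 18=0.39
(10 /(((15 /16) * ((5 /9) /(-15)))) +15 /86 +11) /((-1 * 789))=23807 /67854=0.35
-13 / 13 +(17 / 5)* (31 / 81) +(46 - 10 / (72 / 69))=59483 / 1620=36.72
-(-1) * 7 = 7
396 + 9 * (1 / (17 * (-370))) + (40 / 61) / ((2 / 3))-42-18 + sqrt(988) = 2 * sqrt(247) + 129296691 / 383690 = 368.41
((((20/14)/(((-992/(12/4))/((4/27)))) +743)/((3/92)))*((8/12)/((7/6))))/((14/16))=4271972896/287091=14880.20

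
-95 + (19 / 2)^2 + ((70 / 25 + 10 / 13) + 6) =4.82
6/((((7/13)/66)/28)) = 20592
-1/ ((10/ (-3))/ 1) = 3/ 10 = 0.30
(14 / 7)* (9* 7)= 126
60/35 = 12/7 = 1.71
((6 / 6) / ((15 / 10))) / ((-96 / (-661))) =661 / 144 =4.59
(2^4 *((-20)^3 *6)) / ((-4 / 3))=576000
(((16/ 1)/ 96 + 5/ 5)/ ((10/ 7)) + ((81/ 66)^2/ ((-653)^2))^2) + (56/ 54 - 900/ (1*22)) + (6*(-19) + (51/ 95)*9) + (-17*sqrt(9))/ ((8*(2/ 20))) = -23158638316585915385851/ 109252357670519925840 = -211.97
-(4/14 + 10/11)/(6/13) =-598/231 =-2.59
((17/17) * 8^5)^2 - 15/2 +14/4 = 1073741820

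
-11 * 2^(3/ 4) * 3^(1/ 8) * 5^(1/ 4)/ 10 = -3.17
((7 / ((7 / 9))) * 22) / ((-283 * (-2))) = 99 / 283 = 0.35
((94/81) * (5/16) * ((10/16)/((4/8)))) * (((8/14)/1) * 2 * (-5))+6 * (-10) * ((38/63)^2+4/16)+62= 358487/15876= 22.58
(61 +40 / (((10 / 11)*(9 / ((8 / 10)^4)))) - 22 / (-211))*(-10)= -149799658 / 237375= -631.07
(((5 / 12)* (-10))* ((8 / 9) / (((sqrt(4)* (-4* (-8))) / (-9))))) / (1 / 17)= 425 / 48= 8.85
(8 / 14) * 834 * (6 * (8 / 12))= 13344 / 7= 1906.29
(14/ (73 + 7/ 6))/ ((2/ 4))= 168/ 445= 0.38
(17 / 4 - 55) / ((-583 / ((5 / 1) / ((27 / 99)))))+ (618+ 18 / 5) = 1981763 / 3180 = 623.20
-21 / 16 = -1.31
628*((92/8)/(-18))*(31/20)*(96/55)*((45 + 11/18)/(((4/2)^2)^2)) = -91903561/29700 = -3094.40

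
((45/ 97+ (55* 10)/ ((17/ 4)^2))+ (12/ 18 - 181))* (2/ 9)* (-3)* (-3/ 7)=-25132076/ 588693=-42.69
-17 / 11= -1.55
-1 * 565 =-565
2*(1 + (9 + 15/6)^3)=12175/4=3043.75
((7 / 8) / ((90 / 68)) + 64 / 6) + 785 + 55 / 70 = 1004363 / 1260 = 797.11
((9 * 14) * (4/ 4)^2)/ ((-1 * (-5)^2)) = -5.04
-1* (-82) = 82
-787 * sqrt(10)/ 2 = -1244.36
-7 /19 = -0.37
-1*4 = -4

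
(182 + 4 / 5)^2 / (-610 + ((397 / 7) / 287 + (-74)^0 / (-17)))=-14265639794 / 260357375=-54.79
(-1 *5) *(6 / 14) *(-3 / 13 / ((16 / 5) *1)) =225 / 1456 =0.15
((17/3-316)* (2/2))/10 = -931/30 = -31.03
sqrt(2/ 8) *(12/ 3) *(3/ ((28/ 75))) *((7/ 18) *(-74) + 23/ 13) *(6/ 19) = -237000/ 1729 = -137.07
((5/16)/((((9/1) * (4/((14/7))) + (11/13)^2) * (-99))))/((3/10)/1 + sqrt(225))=-4225/383279688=-0.00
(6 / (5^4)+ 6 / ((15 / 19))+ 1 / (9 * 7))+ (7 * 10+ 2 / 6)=3069628 / 39375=77.96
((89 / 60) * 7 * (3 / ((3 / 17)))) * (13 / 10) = 137683 / 600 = 229.47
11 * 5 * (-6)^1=-330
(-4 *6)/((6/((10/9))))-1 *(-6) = 14/9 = 1.56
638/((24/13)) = 4147/12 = 345.58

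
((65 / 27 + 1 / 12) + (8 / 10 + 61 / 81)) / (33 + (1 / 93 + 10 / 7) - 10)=1421567 / 8591400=0.17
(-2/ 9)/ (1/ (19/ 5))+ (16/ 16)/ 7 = -221/ 315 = -0.70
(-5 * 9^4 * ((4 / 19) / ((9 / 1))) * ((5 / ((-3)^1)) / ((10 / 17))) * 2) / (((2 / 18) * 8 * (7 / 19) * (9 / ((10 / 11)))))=1341.23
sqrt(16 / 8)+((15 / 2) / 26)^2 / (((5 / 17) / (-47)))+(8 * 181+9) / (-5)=-4119503 / 13520+sqrt(2)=-303.28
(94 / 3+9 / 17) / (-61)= -1625 / 3111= -0.52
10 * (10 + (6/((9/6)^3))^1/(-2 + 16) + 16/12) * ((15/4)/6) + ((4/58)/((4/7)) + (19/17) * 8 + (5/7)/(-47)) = 117765220/1459773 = 80.67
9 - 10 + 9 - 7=1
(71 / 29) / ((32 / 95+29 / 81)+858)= 546345 / 191622053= 0.00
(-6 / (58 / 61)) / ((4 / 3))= -4.73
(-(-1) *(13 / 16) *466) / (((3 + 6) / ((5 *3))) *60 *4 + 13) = 2.41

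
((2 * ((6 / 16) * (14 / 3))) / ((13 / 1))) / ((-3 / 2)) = -7 / 39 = -0.18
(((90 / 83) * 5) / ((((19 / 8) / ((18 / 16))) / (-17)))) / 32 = -34425 / 25232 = -1.36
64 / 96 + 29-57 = -82 / 3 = -27.33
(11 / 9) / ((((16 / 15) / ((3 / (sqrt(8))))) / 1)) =55 * sqrt(2) / 64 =1.22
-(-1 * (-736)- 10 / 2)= -731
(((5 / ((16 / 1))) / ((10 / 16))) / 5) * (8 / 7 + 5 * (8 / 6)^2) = 316 / 315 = 1.00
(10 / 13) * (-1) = -10 / 13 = -0.77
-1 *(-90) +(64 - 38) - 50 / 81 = 9346 / 81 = 115.38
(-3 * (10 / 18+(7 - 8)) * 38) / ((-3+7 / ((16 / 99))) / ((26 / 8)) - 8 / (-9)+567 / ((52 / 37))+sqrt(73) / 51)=0.12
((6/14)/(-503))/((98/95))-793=-273631279/345058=-793.00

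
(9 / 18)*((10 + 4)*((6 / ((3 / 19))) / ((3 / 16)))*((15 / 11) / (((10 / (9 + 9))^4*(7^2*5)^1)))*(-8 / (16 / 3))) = -5983632 / 48125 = -124.34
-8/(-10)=4/5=0.80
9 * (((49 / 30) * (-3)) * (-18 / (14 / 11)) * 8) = 24948 / 5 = 4989.60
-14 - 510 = -524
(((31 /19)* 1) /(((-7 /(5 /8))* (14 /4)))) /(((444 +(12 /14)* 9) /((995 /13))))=-4975 /705432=-0.01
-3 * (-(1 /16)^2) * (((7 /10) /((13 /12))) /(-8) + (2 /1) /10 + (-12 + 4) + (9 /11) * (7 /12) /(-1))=-2241 /22880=-0.10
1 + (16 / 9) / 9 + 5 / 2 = 599 / 162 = 3.70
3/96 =1/32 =0.03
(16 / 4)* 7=28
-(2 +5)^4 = -2401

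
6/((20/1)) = 3/10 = 0.30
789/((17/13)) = 10257/17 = 603.35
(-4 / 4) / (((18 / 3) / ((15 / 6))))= -5 / 12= -0.42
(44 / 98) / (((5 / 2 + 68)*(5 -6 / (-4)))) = 88 / 89817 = 0.00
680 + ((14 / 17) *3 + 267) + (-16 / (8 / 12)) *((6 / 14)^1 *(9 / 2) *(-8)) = 157051 / 119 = 1319.76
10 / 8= 5 / 4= 1.25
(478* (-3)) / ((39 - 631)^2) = -717 / 175232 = -0.00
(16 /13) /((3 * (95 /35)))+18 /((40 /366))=1221547 /7410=164.85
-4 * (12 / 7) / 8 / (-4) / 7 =0.03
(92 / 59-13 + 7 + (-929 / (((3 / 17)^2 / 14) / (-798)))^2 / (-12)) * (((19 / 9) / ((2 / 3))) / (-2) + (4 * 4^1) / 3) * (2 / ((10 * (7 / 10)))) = -36861965397073973075 / 3717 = -9917128167090119.20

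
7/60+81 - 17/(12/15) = 59.87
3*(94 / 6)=47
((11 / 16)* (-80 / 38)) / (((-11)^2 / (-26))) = 65 / 209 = 0.31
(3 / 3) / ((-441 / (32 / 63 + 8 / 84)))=-38 / 27783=-0.00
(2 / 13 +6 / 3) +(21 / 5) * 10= 574 / 13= 44.15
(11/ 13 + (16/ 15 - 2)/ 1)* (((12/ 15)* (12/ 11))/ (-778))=0.00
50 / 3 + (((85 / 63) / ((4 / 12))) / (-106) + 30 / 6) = 48145 / 2226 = 21.63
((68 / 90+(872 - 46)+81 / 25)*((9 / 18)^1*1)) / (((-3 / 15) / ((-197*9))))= 36789553 / 10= 3678955.30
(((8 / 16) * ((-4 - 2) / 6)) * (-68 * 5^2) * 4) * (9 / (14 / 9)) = 137700 / 7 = 19671.43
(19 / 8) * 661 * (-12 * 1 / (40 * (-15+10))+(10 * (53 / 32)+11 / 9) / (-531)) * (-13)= -540.97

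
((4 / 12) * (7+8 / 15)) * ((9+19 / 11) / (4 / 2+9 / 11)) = 9.56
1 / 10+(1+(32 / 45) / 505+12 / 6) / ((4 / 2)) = 36376 / 22725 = 1.60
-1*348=-348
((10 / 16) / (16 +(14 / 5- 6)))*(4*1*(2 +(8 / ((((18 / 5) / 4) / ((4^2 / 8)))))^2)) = 322025 / 5184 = 62.12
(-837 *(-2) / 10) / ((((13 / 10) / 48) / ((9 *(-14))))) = -10124352 / 13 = -778796.31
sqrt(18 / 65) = 3 * sqrt(130) / 65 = 0.53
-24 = -24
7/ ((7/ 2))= 2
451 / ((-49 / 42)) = -2706 / 7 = -386.57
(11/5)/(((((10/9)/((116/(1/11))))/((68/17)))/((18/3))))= 1515888/25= 60635.52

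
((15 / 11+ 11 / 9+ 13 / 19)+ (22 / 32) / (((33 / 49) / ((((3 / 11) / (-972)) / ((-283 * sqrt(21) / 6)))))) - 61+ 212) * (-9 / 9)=-290182 / 1881 - 7 * sqrt(21) / 24206688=-154.27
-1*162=-162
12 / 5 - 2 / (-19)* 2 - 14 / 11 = 1.34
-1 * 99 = -99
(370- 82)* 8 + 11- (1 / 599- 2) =1387882 / 599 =2317.00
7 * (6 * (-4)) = -168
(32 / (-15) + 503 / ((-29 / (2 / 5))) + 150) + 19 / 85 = 141.15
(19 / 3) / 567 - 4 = -6785 / 1701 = -3.99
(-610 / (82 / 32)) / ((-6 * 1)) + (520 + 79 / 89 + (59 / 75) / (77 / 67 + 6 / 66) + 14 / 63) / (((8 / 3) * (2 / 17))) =6814723102867 / 4002223200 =1702.73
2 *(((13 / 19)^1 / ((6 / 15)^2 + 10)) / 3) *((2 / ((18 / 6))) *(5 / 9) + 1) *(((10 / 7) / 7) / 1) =0.01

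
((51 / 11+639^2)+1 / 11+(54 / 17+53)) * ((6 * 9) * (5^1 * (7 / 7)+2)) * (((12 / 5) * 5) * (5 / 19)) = 1732012994880 / 3553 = 487479030.36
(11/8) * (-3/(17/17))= -4.12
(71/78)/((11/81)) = 1917/286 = 6.70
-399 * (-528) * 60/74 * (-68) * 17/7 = -1043729280/37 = -28208899.46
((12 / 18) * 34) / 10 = 34 / 15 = 2.27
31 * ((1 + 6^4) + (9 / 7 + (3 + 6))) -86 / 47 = 13332405 / 329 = 40524.03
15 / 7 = 2.14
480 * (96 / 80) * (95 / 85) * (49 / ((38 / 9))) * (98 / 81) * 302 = 46406528 / 17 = 2729795.76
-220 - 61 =-281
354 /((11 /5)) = 1770 /11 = 160.91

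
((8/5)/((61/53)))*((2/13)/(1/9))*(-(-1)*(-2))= -15264/3965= -3.85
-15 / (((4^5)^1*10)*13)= -3 / 26624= -0.00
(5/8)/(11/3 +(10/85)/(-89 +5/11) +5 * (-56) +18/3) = -124185/53714416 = -0.00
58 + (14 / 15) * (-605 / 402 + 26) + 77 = 475954 / 3015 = 157.86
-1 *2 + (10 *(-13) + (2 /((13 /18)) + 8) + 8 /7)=-10928 /91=-120.09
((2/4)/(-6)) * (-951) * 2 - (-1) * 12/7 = 2243/14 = 160.21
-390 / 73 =-5.34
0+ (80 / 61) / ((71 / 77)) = 6160 / 4331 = 1.42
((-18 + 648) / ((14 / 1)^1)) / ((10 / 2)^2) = 1.80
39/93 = 13/31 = 0.42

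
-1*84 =-84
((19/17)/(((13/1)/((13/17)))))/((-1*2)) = -19/578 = -0.03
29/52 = 0.56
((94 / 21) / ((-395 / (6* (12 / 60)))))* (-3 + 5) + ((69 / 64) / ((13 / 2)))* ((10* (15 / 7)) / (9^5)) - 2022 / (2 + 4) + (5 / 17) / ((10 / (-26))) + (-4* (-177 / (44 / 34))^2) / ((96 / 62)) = -16862398525876793 / 346509209475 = -48663.64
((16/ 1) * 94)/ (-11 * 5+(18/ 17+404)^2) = 434656/ 47401101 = 0.01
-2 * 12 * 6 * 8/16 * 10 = -720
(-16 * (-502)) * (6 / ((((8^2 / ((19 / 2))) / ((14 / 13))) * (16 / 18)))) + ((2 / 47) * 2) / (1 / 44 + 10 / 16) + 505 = 2555430227 / 278616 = 9171.87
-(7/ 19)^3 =-343/ 6859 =-0.05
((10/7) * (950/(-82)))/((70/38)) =-18050/2009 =-8.98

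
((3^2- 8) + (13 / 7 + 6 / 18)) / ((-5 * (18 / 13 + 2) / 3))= -871 / 1540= -0.57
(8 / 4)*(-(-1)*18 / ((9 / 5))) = 20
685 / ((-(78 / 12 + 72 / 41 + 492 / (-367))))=-4122878 / 41623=-99.05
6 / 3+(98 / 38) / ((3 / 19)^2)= 949 / 9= 105.44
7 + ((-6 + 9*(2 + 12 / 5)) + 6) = 233 / 5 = 46.60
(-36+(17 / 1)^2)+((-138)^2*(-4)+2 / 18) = -683306 / 9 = -75922.89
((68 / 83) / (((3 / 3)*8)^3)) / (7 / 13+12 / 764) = 42211 / 14618624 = 0.00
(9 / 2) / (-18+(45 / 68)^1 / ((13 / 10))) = -221 / 859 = -0.26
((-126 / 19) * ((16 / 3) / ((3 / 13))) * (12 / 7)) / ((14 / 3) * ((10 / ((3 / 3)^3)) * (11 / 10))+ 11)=-14976 / 3553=-4.22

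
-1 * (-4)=4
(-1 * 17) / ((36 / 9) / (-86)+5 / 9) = -6579 / 197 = -33.40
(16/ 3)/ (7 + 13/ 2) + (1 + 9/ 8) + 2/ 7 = 12727/ 4536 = 2.81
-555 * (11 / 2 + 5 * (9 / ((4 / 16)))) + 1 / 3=-617713 / 6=-102952.17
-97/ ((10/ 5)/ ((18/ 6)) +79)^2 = -873/ 57121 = -0.02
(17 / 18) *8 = 68 / 9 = 7.56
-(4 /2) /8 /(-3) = 1 /12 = 0.08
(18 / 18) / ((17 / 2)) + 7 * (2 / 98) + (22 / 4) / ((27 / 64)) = 42725 / 3213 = 13.30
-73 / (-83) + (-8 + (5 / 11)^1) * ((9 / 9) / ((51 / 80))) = -10.96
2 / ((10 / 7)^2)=49 / 50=0.98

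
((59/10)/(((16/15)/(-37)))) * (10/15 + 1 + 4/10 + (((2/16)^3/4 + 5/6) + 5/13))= -2863962837/4259840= -672.32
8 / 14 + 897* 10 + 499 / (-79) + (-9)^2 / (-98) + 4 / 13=902164187 / 100646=8963.74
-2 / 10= -1 / 5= -0.20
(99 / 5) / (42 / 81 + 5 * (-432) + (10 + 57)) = -2673 / 282485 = -0.01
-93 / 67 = -1.39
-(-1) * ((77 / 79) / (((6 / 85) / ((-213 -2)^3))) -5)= -65046666745 / 474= -137229254.74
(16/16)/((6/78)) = 13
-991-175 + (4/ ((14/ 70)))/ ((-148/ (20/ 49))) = -2114058/ 1813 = -1166.06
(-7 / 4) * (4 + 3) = -49 / 4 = -12.25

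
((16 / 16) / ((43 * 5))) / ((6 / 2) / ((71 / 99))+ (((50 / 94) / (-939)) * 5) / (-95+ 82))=40734759 / 36637373420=0.00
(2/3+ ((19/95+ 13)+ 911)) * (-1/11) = -13873/165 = -84.08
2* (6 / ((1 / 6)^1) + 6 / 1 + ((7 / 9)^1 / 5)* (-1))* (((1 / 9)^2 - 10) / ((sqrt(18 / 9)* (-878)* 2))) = 0.34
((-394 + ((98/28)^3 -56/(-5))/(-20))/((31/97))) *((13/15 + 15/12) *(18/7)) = -11728784391/1736000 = -6756.21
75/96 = 25/32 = 0.78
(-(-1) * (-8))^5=-32768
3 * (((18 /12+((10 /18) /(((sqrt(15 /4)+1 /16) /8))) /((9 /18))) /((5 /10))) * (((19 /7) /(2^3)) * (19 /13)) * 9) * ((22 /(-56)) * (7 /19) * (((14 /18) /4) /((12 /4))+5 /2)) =-9262880 * sqrt(15) /785421-1350817369 /100533888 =-59.11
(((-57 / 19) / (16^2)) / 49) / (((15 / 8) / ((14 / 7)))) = -0.00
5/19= 0.26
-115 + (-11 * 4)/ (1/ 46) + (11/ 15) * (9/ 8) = -85527/ 40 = -2138.18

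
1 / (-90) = -0.01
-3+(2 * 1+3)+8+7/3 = 37/3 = 12.33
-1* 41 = -41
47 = 47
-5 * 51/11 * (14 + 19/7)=-29835/77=-387.47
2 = 2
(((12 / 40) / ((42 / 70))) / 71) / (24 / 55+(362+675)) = 0.00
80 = 80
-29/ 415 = -0.07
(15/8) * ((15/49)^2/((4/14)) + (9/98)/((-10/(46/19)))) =29889/52136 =0.57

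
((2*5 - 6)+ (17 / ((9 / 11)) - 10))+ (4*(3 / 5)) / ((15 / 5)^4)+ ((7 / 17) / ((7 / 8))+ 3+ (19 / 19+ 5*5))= 101618 / 2295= 44.28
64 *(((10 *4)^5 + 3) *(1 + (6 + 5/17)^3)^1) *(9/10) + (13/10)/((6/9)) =145091517799719543/98260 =1476608159980.86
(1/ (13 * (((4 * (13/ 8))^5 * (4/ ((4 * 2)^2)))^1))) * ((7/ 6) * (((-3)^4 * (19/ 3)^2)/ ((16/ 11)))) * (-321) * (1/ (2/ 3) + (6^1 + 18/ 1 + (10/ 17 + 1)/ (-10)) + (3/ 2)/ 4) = -936201903714/ 410278765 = -2281.87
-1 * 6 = -6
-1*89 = -89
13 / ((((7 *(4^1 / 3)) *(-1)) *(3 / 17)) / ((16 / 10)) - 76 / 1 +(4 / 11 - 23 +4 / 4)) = -4862 / 36901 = -0.13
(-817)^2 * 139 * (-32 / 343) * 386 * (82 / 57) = -4806634208.53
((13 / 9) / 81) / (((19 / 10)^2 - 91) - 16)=-0.00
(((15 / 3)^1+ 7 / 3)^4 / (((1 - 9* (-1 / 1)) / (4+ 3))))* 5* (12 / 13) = 3279584 / 351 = 9343.54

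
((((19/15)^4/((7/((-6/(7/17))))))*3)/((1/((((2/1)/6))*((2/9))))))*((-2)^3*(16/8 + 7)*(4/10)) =141789248/4134375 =34.30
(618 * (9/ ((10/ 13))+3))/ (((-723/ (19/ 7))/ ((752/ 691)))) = -30904944/ 832655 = -37.12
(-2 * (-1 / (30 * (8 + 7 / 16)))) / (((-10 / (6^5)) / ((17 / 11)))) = -13056 / 1375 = -9.50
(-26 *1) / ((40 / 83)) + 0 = -53.95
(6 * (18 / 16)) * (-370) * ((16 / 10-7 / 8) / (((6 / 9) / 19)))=-1651347 / 32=-51604.59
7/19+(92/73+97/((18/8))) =44.74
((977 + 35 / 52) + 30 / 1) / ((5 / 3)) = 157197 / 260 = 604.60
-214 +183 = -31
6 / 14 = 3 / 7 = 0.43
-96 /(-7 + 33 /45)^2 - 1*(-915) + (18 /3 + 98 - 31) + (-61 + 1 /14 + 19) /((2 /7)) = 7411685 /8836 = 838.81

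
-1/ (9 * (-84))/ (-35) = -1/ 26460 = -0.00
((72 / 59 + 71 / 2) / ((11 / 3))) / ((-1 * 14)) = -1857 / 2596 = -0.72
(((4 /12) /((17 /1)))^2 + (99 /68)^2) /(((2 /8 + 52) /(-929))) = -81961025 /2174436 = -37.69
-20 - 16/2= -28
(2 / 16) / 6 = 1 / 48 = 0.02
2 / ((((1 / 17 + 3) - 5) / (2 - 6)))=136 / 33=4.12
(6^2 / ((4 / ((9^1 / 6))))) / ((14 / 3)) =81 / 28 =2.89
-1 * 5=-5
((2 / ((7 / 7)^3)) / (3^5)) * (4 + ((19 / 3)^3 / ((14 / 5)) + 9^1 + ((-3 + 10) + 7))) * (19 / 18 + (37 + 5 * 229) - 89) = 876358193 / 826686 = 1060.09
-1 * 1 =-1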